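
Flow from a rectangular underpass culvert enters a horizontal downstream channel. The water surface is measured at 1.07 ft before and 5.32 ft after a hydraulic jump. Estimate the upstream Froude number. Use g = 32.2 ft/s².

Fr₁ = 3.85

For a rectangular channel the momentum equation gives q² = ½·g·y₁·y₂·(y₁ + y₂) = ½×32.2×1.07×5.32×6.39 = 586.
q = √586 = 24.2 ft²/s.
V₁ = q/y₁ = 22.6 ft/s; Fr₁ = V₁/√(g·y₁) = 3.85.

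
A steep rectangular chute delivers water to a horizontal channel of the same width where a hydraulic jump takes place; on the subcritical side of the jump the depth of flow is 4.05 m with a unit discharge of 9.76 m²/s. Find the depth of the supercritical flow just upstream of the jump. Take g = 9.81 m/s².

V₂ = q/y₂ = 9.76/4.05 = 2.41 m/s; Fr₂ = V₂/√(g·y₂) = 0.382.
From the momentum equation (using Fr₂), y₁/y₂ = ½[√(1 + 8Fr₂²) − 1] = ½[√2.169 − 1] = 0.236.
y₁ = 0.236 × 4.05 = 0.958 m.

y₁ = 0.958 m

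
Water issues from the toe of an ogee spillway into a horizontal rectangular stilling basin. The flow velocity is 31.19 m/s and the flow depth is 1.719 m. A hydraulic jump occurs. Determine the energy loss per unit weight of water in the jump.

Fr₁ = V₁/√(g·y₁) = 31.19/√(9.81×1.719) = 7.595.
Sequent-depth ratio: y₂/y₁ = ½[√(1 + 8Fr₁²) − 1] = ½[√462.50 − 1] = 10.25.
y₂ = 10.25 × 1.719 = 17.62 m.
q = V₁·y₁ = 31.19 × 1.719 = 53.62 m²/s. V₂ = q/y₂ = 53.62/17.62 = 3.042 m/s. E₁ = y₁ + V₁²/2g = 51.30 m; E₂ = y₂ + V₂²/2g = 18.10 m. ΔE = E₁ − E₂ = 33.21 m.

ΔE = 33.21 m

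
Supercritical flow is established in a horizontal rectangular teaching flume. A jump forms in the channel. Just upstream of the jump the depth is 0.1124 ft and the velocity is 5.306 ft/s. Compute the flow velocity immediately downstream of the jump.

Fr₁ = V₁/√(g·y₁) = 5.306/√(32.2×0.1124) = 2.789.
Conjugate-depth relation: y₂/y₁ = ½[√(1 + 8Fr₁²) − 1] = ½[√63.230 − 1] = 3.476.
y₂ = 3.476 × 0.1124 = 0.3907 ft.
q = V₁·y₁ = 5.306 × 0.1124 = 0.5964 ft²/s.
V₂ = q/y₂ = 0.5964/0.3907 = 1.527 ft/s.

V₂ = 1.527 ft/s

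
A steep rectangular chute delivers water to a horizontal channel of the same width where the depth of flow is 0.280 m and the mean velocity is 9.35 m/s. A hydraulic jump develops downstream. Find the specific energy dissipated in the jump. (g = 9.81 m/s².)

ΔE = 2.56 m

Fr₁ = V₁/√(g·y₁) = 9.35/√(9.81×0.280) = 5.64.
Bélanger equation: y₂/y₁ = ½[√(1 + 8Fr₁²) − 1] = ½[√255.6 − 1] = 7.49.
y₂ = 7.49 × 0.280 = 2.10 m.
q = V₁·y₁ = 9.35 × 0.280 = 2.62 m²/s. V₂ = q/y₂ = 2.62/2.10 = 1.25 m/s. E₁ = y₁ + V₁²/2g = 4.74 m; E₂ = y₂ + V₂²/2g = 2.18 m. ΔE = E₁ − E₂ = 2.56 m.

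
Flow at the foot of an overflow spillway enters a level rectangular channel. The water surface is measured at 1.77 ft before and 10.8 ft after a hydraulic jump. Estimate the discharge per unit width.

q = 62.2 ft²/s

For a rectangular channel the momentum equation gives q² = ½·g·y₁·y₂·(y₁ + y₂) = ½×32.2×1.77×10.8×12.6 = 3869.
q = √3869 = 62.2 ft²/s.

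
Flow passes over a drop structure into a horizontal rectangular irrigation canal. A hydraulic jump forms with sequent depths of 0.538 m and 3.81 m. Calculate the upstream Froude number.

Fr₁ = 5.35

For a rectangular channel the momentum equation gives q² = ½·g·y₁·y₂·(y₁ + y₂) = ½×9.81×0.538×3.81×4.35 = 43.7.
q = √43.7 = 6.61 m²/s.
V₁ = q/y₁ = 12.3 m/s; Fr₁ = V₁/√(g·y₁) = 5.35.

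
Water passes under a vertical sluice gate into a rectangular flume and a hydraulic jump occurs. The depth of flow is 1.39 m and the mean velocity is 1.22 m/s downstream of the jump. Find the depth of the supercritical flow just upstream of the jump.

Fr₂ = V₂/√(g·y₂) = 1.22/√(9.81×1.39) = 0.330.
Since the conjugate-depth ratio holds either way, y₁/y₂ = ½[√(1 + 8Fr₂²) − 1] = ½[√1.873 − 1] = 0.184.
y₁ = 0.184 × 1.39 = 0.256 m.

y₁ = 0.256 m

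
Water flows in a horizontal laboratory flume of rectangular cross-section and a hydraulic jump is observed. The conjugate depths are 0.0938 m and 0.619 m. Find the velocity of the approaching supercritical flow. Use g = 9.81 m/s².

V₁ = 4.80 m/s

For a rectangular channel the momentum equation gives q² = ½·g·y₁·y₂·(y₁ + y₂) = ½×9.81×0.0938×0.619×0.713 = 0.203.
q = √0.203 = 0.451 m²/s.
V₁ = q/y₁ = 0.451/0.0938 = 4.80 m/s.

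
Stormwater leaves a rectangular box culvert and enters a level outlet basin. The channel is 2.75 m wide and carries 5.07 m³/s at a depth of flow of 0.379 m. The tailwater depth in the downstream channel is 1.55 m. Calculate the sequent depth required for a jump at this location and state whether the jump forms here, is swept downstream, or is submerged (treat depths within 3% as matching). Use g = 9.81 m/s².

q = Q/b = 5.07/2.75 = 1.84 m²/s; V₁ = q/y₁ = 4.86 m/s. Fr₁ = V₁/√(g·y₁) = 2.52.
Conjugate-depth relation: y₂/y₁ = ½[√(1 + 8Fr₁²) − 1] = ½[√51.92 − 1] = 3.10.
y₂ = 3.10 × 0.379 = 1.18 m.
Tailwater y_tw = 1.55 m: y_tw > y₂, so the jump is submerged.

y₂ = 1.18 m; the jump is submerged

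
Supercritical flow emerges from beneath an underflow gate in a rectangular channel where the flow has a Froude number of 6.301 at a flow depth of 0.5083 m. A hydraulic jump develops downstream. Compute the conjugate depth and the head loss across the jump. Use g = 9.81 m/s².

Fr₁ = 6.301 (given).
By Bélanger, y₂/y₁ = ½[√(1 + 8Fr₁²) − 1] = ½[√318.62 − 1] = 8.425.
y₂ = 8.425 × 0.5083 = 4.282 m.
Head loss: ΔE = (y₂ − y₁)³/(4y₁y₂) = (4.282 − 0.5083)³/(4×0.5083×4.282) = 53.76/8.707 = 6.174 m.

y₂ = 4.282 m; ΔE = 6.174 m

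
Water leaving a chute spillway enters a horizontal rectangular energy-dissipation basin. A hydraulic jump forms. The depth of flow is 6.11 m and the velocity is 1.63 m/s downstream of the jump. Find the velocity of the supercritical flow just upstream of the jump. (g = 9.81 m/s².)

Fr₂ = V₂/√(g·y₂) = 1.63/√(9.81×6.11) = 0.211.
Since the conjugate-depth ratio holds either way, y₁/y₂ = ½[√(1 + 8Fr₂²) − 1] = ½[√1.355 − 1] = 0.0819.
y₁ = 0.0819 × 6.11 = 0.501 m.
V₁ = q/y₁ = 9.96/0.501 = 19.9 m/s.

V₁ = 19.9 m/s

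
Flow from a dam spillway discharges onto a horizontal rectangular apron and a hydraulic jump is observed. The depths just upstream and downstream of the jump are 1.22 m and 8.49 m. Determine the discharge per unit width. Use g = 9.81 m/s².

q = 22.2 m²/s

For a rectangular channel the momentum equation gives q² = ½·g·y₁·y₂·(y₁ + y₂) = ½×9.81×1.22×8.49×9.71 = 493.
q = √493 = 22.2 m²/s.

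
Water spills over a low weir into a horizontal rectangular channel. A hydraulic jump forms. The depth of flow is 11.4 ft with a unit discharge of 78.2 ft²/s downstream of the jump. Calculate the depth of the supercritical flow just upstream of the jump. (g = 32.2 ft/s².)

y₁ = 2.41 ft

V₂ = q/y₂ = 78.2/11.4 = 6.86 ft/s; Fr₂ = V₂/√(g·y₂) = 0.358.
From the momentum equation (using Fr₂), y₁/y₂ = ½[√(1 + 8Fr₂²) − 1] = ½[√2.025 − 1] = 0.212.
y₁ = 0.212 × 11.4 = 2.41 ft.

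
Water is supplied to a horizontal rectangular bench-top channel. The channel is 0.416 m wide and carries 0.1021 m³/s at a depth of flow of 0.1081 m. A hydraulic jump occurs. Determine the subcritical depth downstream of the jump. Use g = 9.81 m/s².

q = Q/b = 0.1021/0.416 = 0.2454 m²/s; V₁ = q/y₁ = 2.270 m/s. Fr₁ = V₁/√(g·y₁) = 2.205.
From the momentum equation for a rectangular channel, y₂/y₁ = ½[√(1 + 8Fr₁²) − 1] = ½[√39.887 − 1] = 2.658.
y₂ = 2.658 × 0.1081 = 0.2873 m.

y₂ = 0.2873 m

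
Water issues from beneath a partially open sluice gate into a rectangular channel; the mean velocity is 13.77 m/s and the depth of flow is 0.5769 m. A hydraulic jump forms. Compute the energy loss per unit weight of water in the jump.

ΔE = 5.635 m

Fr₁ = V₁/√(g·y₁) = 13.77/√(9.81×0.5769) = 5.788.
Bélanger equation: y₂/y₁ = ½[√(1 + 8Fr₁²) − 1] = ½[√269.03 − 1] = 7.701.
y₂ = 7.701 × 0.5769 = 4.443 m.
Head loss: ΔE = (y₂ − y₁)³/(4y₁y₂) = (4.443 − 0.5769)³/(4×0.5769×4.443) = 57.78/10.25 = 5.635 m.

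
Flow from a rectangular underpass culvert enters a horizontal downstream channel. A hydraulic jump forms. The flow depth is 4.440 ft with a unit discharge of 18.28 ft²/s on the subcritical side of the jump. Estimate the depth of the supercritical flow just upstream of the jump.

y₁ = 0.8789 ft

V₂ = q/y₂ = 18.28/4.440 = 4.117 ft/s; Fr₂ = V₂/√(g·y₂) = 0.3443.
From the momentum equation (using Fr₂), y₁/y₂ = ½[√(1 + 8Fr₂²) − 1] = ½[√1.9485 − 1] = 0.1979.
y₁ = 0.1979 × 4.440 = 0.8789 ft.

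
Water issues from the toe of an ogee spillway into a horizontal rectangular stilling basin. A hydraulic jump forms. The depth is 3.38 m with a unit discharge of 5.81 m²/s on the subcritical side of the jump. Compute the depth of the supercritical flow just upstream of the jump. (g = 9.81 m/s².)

y₁ = 0.522 m

V₂ = q/y₂ = 5.81/3.38 = 1.72 m/s; Fr₂ = V₂/√(g·y₂) = 0.299.
Applying the sequent-depth relation in reverse, y₁/y₂ = ½[√(1 + 8Fr₂²) − 1] = ½[√1.713 − 1] = 0.154.
y₁ = 0.154 × 3.38 = 0.522 m.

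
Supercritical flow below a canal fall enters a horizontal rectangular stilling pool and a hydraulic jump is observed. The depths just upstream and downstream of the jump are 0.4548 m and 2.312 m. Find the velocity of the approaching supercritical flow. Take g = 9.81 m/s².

V₁ = 8.306 m/s

For a rectangular channel the momentum equation gives q² = ½·g·y₁·y₂·(y₁ + y₂) = ½×9.81×0.4548×2.312×2.767 = 14.27.
q = √14.27 = 3.778 m²/s.
V₁ = q/y₁ = 3.778/0.4548 = 8.306 m/s.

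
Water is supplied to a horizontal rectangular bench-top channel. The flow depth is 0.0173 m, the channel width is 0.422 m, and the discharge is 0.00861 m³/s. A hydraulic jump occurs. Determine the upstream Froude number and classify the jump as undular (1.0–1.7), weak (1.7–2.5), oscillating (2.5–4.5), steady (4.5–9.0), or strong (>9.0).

q = Q/b = 0.00861/0.422 = 0.0204 m²/s; V₁ = q/y₁ = 1.18 m/s. Fr₁ = V₁/√(g·y₁) = 2.86.
Fr₁ = 2.86 lies in the oscillating range.

Fr₁ = 2.86; oscillating jump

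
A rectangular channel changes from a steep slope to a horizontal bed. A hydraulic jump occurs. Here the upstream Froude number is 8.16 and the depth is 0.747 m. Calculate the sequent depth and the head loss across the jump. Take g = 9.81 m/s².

y₂ = 8.25 m; ΔE = 17.2 m

Fr₁ = 8.16 (given).
By Bélanger, y₂/y₁ = ½[√(1 + 8Fr₁²) − 1] = ½[√533.7 − 1] = 11.1.
y₂ = 11.1 × 0.747 = 8.25 m.
V₁ = Fr₁·√(g·y₁) = 8.16×√(9.81×0.747) = 22.1 m/s; q = V₁·y₁ = 16.5 m²/s. V₂ = q/y₂ = 16.5/8.25 = 2.00 m/s. E₁ = y₁ + V₁²/2g = 25.6 m; E₂ = y₂ + V₂²/2g = 8.46 m. ΔE = E₁ − E₂ = 17.2 m.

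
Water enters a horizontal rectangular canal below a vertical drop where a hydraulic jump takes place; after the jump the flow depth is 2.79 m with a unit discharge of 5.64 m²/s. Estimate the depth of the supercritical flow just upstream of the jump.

y₁ = 0.672 m

V₂ = q/y₂ = 5.64/2.79 = 2.02 m/s; Fr₂ = V₂/√(g·y₂) = 0.386.
From the momentum equation (using Fr₂), y₁/y₂ = ½[√(1 + 8Fr₂²) − 1] = ½[√2.194 − 1] = 0.241.
y₁ = 0.241 × 2.79 = 0.672 m.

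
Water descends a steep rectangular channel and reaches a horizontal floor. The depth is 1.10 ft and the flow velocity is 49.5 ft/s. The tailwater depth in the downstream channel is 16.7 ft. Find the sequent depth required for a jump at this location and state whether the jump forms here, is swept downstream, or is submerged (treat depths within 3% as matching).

Fr₁ = V₁/√(g·y₁) = 49.5/√(32.2×1.10) = 8.32.
Sequent-depth ratio: y₂/y₁ = ½[√(1 + 8Fr₁²) − 1] = ½[√554.4 − 1] = 11.3.
y₂ = 11.3 × 1.10 = 12.4 ft.
Tailwater y_tw = 16.7 ft: y_tw > y₂, so the jump is submerged.

y₂ = 12.4 ft; the jump is submerged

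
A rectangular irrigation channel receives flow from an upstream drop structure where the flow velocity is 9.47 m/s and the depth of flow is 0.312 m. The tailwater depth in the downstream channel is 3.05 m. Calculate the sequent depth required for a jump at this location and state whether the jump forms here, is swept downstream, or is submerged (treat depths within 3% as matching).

Fr₁ = V₁/√(g·y₁) = 9.47/√(9.81×0.312) = 5.41.
By Bélanger, y₂/y₁ = ½[√(1 + 8Fr₁²) − 1] = ½[√235.4 − 1] = 7.17.
y₂ = 7.17 × 0.312 = 2.24 m.
Tailwater y_tw = 3.05 m: y_tw > y₂, so the jump is submerged.

y₂ = 2.24 m; the jump is submerged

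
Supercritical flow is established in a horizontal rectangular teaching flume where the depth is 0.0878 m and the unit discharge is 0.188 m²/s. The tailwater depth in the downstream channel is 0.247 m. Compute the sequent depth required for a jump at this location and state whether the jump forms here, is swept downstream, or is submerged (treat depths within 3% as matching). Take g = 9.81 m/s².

y₂ = 0.246 m; the jump forms here

V₁ = q/y₁ = 0.188/0.0878 = 2.14 m/s. Fr₁ = V₁/√(g·y₁) = 2.14/√(9.81×0.0878) = 2.31.
Bélanger equation: y₂/y₁ = ½[√(1 + 8Fr₁²) − 1] = ½[√43.58 − 1] = 2.80.
y₂ = 2.80 × 0.0878 = 0.246 m.
Tailwater y_tw = 0.247 m: y_tw ≈ y₂, so the jump forms here.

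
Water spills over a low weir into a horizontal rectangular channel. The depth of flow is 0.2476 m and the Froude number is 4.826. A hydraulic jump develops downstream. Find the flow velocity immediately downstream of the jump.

V₂ = 1.186 m/s

Fr₁ = 4.826 (given).
Sequent-depth ratio: y₂/y₁ = ½[√(1 + 8Fr₁²) − 1] = ½[√187.32 − 1] = 6.343.
y₂ = 6.343 × 0.2476 = 1.571 m.
V₁ = Fr₁·√(g·y₁) = 4.826×√(9.81×0.2476) = 7.521 m/s; q = V₁·y₁ = 1.862 m²/s.
V₂ = q/y₂ = 1.862/1.571 = 1.186 m/s.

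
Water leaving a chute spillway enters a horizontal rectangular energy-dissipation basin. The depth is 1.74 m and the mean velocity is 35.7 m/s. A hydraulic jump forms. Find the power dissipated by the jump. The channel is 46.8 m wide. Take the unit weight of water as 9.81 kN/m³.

Fr₁ = V₁/√(g·y₁) = 35.7/√(9.81×1.74) = 8.64.
Bélanger equation: y₂/y₁ = ½[√(1 + 8Fr₁²) − 1] = ½[√598.3 − 1] = 11.7.
y₂ = 11.7 × 1.74 = 20.4 m.
Head loss: ΔE = (y₂ − y₁)³/(4y₁y₂) = (20.4 − 1.74)³/(4×1.74×20.4) = 6509/142 = 45.8 m.
q = V₁·y₁ = 35.7 × 1.74 = 62.1 m²/s. Q = q·b = 62.1 × 46.8 = 2907 m³/s. P = γ·Q·ΔE = 9.81 × 2907 × 45.8 = 1306618 kW.

P = 1306618 kW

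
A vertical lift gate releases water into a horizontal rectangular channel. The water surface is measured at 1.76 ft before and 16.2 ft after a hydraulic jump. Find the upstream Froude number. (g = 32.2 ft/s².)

Fr₁ = 6.85

For a rectangular channel the momentum equation gives q² = ½·g·y₁·y₂·(y₁ + y₂) = ½×32.2×1.76×16.2×18.0 = 8244.
q = √8244 = 90.8 ft²/s.
V₁ = q/y₁ = 51.6 ft/s; Fr₁ = V₁/√(g·y₁) = 6.85.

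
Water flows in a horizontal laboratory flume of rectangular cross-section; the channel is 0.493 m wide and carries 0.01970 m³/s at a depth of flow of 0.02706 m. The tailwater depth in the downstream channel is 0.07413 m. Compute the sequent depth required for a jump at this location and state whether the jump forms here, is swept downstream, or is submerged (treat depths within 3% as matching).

y₂ = 0.09698 m; the jump is swept downstream

q = Q/b = 0.01970/0.493 = 0.03996 m²/s; V₁ = q/y₁ = 1.477 m/s. Fr₁ = V₁/√(g·y₁) = 2.866.
Conjugate-depth relation: y₂/y₁ = ½[√(1 + 8Fr₁²) − 1] = ½[√66.717 − 1] = 3.584.
y₂ = 3.584 × 0.02706 = 0.09698 m.
Tailwater y_tw = 0.07413 m: y_tw < y₂, so the jump is swept downstream.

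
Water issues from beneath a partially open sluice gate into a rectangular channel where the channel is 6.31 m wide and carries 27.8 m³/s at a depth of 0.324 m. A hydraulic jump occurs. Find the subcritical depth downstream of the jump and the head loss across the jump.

y₂ = 3.34 m; ΔE = 6.32 m

q = Q/b = 27.8/6.31 = 4.41 m²/s; V₁ = q/y₁ = 13.6 m/s. Fr₁ = V₁/√(g·y₁) = 7.63.
By Bélanger, y₂/y₁ = ½[√(1 + 8Fr₁²) − 1] = ½[√466.4 − 1] = 10.3.
y₂ = 10.3 × 0.324 = 3.34 m.
Head loss: ΔE = (y₂ − y₁)³/(4y₁y₂) = (3.34 − 0.324)³/(4×0.324×3.34) = 27.3/4.32 = 6.32 m.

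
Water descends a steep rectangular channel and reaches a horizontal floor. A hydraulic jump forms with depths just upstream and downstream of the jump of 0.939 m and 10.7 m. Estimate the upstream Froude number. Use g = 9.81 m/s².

For a rectangular channel the momentum equation gives q² = ½·g·y₁·y₂·(y₁ + y₂) = ½×9.81×0.939×10.7×11.6 = 574.
q = √574 = 23.9 m²/s.
V₁ = q/y₁ = 25.5 m/s; Fr₁ = V₁/√(g·y₁) = 8.40.

Fr₁ = 8.40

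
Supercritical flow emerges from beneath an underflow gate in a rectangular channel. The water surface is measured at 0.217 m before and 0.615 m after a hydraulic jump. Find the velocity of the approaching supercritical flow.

For a rectangular channel the momentum equation gives q² = ½·g·y₁·y₂·(y₁ + y₂) = ½×9.81×0.217×0.615×0.832 = 0.545.
q = √0.545 = 0.738 m²/s.
V₁ = q/y₁ = 0.738/0.217 = 3.40 m/s.

V₁ = 3.40 m/s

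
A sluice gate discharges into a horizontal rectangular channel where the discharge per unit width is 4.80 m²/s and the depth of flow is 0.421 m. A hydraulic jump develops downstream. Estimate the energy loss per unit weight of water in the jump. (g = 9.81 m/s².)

V₁ = q/y₁ = 4.80/0.421 = 11.4 m/s. Fr₁ = V₁/√(g·y₁) = 11.4/√(9.81×0.421) = 5.61.
Conjugate-depth relation: y₂/y₁ = ½[√(1 + 8Fr₁²) − 1] = ½[√252.8 − 1] = 7.45.
y₂ = 7.45 × 0.421 = 3.14 m.
V₂ = q/y₂ = 4.80/3.14 = 1.53 m/s. E₁ = y₁ + V₁²/2g = 7.05 m; E₂ = y₂ + V₂²/2g = 3.26 m. ΔE = E₁ − E₂ = 3.79 m.

ΔE = 3.79 m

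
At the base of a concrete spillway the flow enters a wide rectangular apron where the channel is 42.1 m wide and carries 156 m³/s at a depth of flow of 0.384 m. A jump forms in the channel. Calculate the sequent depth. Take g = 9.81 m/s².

y₂ = 2.51 m

q = Q/b = 156/42.1 = 3.71 m²/s; V₁ = q/y₁ = 9.65 m/s. Fr₁ = V₁/√(g·y₁) = 4.97.
From the momentum equation for a rectangular channel, y₂/y₁ = ½[√(1 + 8Fr₁²) − 1] = ½[√198.7 − 1] = 6.55.
y₂ = 6.55 × 0.384 = 2.51 m.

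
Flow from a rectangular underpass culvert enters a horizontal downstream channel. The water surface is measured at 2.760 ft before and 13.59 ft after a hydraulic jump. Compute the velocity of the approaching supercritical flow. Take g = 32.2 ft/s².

For a rectangular channel the momentum equation gives q² = ½·g·y₁·y₂·(y₁ + y₂) = ½×32.2×2.760×13.59×16.35 = 9874.
q = √9874 = 99.37 ft²/s.
V₁ = q/y₁ = 99.37/2.760 = 36.00 ft/s.

V₁ = 36.00 ft/s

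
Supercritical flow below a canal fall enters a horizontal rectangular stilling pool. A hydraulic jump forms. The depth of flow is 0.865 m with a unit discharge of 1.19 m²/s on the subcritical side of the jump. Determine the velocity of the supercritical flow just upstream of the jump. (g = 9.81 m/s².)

V₁ = 4.12 m/s

V₂ = q/y₂ = 1.19/0.865 = 1.38 m/s; Fr₂ = V₂/√(g·y₂) = 0.472.
From the momentum equation (using Fr₂), y₁/y₂ = ½[√(1 + 8Fr₂²) − 1] = ½[√2.784 − 1] = 0.334.
y₁ = 0.334 × 0.865 = 0.289 m.
V₁ = q/y₁ = 1.19/0.289 = 4.12 m/s.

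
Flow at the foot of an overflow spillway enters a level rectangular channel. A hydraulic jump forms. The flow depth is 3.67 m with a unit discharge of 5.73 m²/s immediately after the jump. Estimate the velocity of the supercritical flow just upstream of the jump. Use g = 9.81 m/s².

V₁ = 12.9 m/s

V₂ = q/y₂ = 5.73/3.67 = 1.56 m/s; Fr₂ = V₂/√(g·y₂) = 0.260.
Since the conjugate-depth ratio holds either way, y₁/y₂ = ½[√(1 + 8Fr₂²) − 1] = ½[√1.542 − 1] = 0.121.
y₁ = 0.121 × 3.67 = 0.443 m.
V₁ = q/y₁ = 5.73/0.443 = 12.9 m/s.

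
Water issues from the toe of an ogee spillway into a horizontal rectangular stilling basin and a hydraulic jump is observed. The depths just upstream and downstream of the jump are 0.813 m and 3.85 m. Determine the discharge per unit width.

q = 8.46 m²/s

For a rectangular channel the momentum equation gives q² = ½·g·y₁·y₂·(y₁ + y₂) = ½×9.81×0.813×3.85×4.66 = 71.6.
q = √71.6 = 8.46 m²/s.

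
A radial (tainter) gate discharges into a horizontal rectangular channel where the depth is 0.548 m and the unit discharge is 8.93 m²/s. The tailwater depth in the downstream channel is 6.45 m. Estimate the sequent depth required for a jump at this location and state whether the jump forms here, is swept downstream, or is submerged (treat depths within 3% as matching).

V₁ = q/y₁ = 8.93/0.548 = 16.3 m/s. Fr₁ = V₁/√(g·y₁) = 16.3/√(9.81×0.548) = 7.03.
Bélanger equation: y₂/y₁ = ½[√(1 + 8Fr₁²) − 1] = ½[√396.2 − 1] = 9.45.
y₂ = 9.45 × 0.548 = 5.18 m.
Tailwater y_tw = 6.45 m: y_tw > y₂, so the jump is submerged.

y₂ = 5.18 m; the jump is submerged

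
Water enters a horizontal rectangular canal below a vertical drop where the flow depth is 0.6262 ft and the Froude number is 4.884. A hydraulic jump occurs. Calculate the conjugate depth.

y₂ = 4.023 ft

Fr₁ = 4.884 (given).
Conjugate-depth relation: y₂/y₁ = ½[√(1 + 8Fr₁²) − 1] = ½[√191.83 − 1] = 6.425.
y₂ = 6.425 × 0.6262 = 4.023 ft.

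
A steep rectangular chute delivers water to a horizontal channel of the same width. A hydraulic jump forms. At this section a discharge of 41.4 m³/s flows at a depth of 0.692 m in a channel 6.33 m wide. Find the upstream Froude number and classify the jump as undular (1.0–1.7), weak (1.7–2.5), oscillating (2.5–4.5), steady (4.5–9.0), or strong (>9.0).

q = Q/b = 41.4/6.33 = 6.54 m²/s; V₁ = q/y₁ = 9.45 m/s. Fr₁ = V₁/√(g·y₁) = 3.63.
Fr₁ = 3.63 lies in the oscillating range.

Fr₁ = 3.63; oscillating jump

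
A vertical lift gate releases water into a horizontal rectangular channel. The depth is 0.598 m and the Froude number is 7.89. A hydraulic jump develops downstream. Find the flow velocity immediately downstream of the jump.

Fr₁ = 7.89 (given).
By Bélanger, y₂/y₁ = ½[√(1 + 8Fr₁²) − 1] = ½[√499.0 − 1] = 10.7.
y₂ = 10.7 × 0.598 = 6.38 m.
V₁ = Fr₁·√(g·y₁) = 7.89×√(9.81×0.598) = 19.1 m/s; q = V₁·y₁ = 11.4 m²/s.
V₂ = q/y₂ = 11.4/6.38 = 1.79 m/s.

V₂ = 1.79 m/s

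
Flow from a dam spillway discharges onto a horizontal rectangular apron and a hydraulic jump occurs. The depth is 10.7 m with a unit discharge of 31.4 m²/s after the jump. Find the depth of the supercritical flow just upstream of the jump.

y₁ = 1.54 m

V₂ = q/y₂ = 31.4/10.7 = 2.93 m/s; Fr₂ = V₂/√(g·y₂) = 0.286.
Since the conjugate-depth ratio holds either way, y₁/y₂ = ½[√(1 + 8Fr₂²) − 1] = ½[√1.656 − 1] = 0.143.
y₁ = 0.143 × 10.7 = 1.54 m.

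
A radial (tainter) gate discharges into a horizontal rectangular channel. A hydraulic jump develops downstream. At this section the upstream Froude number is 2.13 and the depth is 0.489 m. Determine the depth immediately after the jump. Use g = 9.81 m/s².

y₂ = 1.25 m

Fr₁ = 2.13 (given).
Sequent-depth ratio: y₂/y₁ = ½[√(1 + 8Fr₁²) − 1] = ½[√37.30 − 1] = 2.55.
y₂ = 2.55 × 0.489 = 1.25 m.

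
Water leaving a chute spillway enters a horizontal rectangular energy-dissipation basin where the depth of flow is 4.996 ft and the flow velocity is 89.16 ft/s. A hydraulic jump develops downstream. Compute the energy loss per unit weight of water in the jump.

Fr₁ = V₁/√(g·y₁) = 89.16/√(32.2×4.996) = 7.030.
Conjugate-depth relation: y₂/y₁ = ½[√(1 + 8Fr₁²) − 1] = ½[√396.32 − 1] = 9.454.
y₂ = 9.454 × 4.996 = 47.23 ft.
Head loss: ΔE = (y₂ − y₁)³/(4y₁y₂) = (47.23 − 4.996)³/(4×4.996×47.23) = 75343/943.9 = 79.82 ft.

ΔE = 79.82 ft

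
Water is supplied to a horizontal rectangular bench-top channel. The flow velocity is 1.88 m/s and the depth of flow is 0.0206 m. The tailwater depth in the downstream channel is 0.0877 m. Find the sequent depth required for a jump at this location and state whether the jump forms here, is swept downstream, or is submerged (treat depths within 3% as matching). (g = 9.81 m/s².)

Fr₁ = V₁/√(g·y₁) = 1.88/√(9.81×0.0206) = 4.18.
From the momentum equation for a rectangular channel, y₂/y₁ = ½[√(1 + 8Fr₁²) − 1] = ½[√140.9 − 1] = 5.44.
y₂ = 5.44 × 0.0206 = 0.112 m.
Tailwater y_tw = 0.0877 m: y_tw < y₂, so the jump is swept downstream.

y₂ = 0.112 m; the jump is swept downstream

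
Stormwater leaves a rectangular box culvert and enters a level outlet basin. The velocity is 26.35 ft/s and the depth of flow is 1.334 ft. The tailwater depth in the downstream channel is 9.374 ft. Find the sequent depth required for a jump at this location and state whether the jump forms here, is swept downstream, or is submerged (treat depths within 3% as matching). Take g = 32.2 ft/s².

y₂ = 6.947 ft; the jump is submerged

Fr₁ = V₁/√(g·y₁) = 26.35/√(32.2×1.334) = 4.020.
From the momentum equation for a rectangular channel, y₂/y₁ = ½[√(1 + 8Fr₁²) − 1] = ½[√130.31 − 1] = 5.208.
y₂ = 5.208 × 1.334 = 6.947 ft.
Tailwater y_tw = 9.374 ft: y_tw > y₂, so the jump is submerged.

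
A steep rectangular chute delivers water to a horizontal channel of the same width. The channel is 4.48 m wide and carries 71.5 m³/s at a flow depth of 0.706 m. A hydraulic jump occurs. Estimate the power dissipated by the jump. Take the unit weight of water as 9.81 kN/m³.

q = Q/b = 71.5/4.48 = 16.0 m²/s; V₁ = q/y₁ = 22.6 m/s. Fr₁ = V₁/√(g·y₁) = 8.59.
By Bélanger, y₂/y₁ = ½[√(1 + 8Fr₁²) − 1] = ½[√591.3 − 1] = 11.7.
y₂ = 11.7 × 0.706 = 8.23 m.
Head loss: ΔE = (y₂ − y₁)³/(4y₁y₂) = (8.23 − 0.706)³/(4×0.706×8.23) = 426/23.2 = 18.3 m.
P = γ·Q·ΔE = 9.81 × 71.5 × 18.3 = 12857 kW.

P = 12857 kW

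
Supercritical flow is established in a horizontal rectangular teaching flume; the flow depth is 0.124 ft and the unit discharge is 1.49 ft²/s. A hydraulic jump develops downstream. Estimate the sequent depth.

V₁ = q/y₁ = 1.49/0.124 = 12.0 ft/s. Fr₁ = V₁/√(g·y₁) = 12.0/√(32.2×0.124) = 6.01.
By Bélanger, y₂/y₁ = ½[√(1 + 8Fr₁²) − 1] = ½[√290.3 − 1] = 8.02.
y₂ = 8.02 × 0.124 = 0.994 ft.

y₂ = 0.994 ft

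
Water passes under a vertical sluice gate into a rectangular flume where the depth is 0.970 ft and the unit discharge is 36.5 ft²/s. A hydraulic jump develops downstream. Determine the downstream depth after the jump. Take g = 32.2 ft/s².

V₁ = q/y₁ = 36.5/0.970 = 37.6 ft/s. Fr₁ = V₁/√(g·y₁) = 37.6/√(32.2×0.970) = 6.73.
Sequent-depth ratio: y₂/y₁ = ½[√(1 + 8Fr₁²) − 1] = ½[√363.7 − 1] = 9.03.
y₂ = 9.03 × 0.970 = 8.76 ft.

y₂ = 8.76 ft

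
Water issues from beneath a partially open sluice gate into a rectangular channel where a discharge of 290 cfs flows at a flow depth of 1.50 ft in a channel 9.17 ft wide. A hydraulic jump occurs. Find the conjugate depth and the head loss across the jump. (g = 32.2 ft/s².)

y₂ = 5.73 ft; ΔE = 2.20 ft

q = Q/b = 290/9.17 = 31.6 ft²/s; V₁ = q/y₁ = 21.1 ft/s. Fr₁ = V₁/√(g·y₁) = 3.03.
Conjugate-depth relation: y₂/y₁ = ½[√(1 + 8Fr₁²) − 1] = ½[√74.62 − 1] = 3.82.
y₂ = 3.82 × 1.50 = 5.73 ft.
Head loss: ΔE = (y₂ − y₁)³/(4y₁y₂) = (5.73 − 1.50)³/(4×1.50×5.73) = 75.6/34.4 = 2.20 ft.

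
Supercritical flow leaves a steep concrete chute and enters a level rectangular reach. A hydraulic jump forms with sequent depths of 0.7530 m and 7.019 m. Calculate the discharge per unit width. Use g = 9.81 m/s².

For a rectangular channel the momentum equation gives q² = ½·g·y₁·y₂·(y₁ + y₂) = ½×9.81×0.7530×7.019×7.772 = 201.5.
q = √201.5 = 14.19 m²/s.

q = 14.19 m²/s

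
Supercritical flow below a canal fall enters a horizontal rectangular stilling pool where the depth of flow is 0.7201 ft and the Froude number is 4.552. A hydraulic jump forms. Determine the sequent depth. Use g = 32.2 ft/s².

Fr₁ = 4.552 (given).
From the momentum equation for a rectangular channel, y₂/y₁ = ½[√(1 + 8Fr₁²) − 1] = ½[√166.77 − 1] = 5.957.
y₂ = 5.957 × 0.7201 = 4.290 ft.

y₂ = 4.290 ft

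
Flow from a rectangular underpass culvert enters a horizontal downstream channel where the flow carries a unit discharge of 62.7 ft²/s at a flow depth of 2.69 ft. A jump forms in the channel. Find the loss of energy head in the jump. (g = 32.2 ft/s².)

V₁ = q/y₁ = 62.7/2.69 = 23.3 ft/s. Fr₁ = V₁/√(g·y₁) = 23.3/√(32.2×2.69) = 2.50.
Bélanger equation: y₂/y₁ = ½[√(1 + 8Fr₁²) − 1] = ½[√51.18 − 1] = 3.08.
y₂ = 3.08 × 2.69 = 8.28 ft.
V₂ = q/y₂ = 62.7/8.28 = 7.58 ft/s. E₁ = y₁ + V₁²/2g = 11.1 ft; E₂ = y₂ + V₂²/2g = 9.17 ft. ΔE = E₁ − E₂ = 1.96 ft.

ΔE = 1.96 ft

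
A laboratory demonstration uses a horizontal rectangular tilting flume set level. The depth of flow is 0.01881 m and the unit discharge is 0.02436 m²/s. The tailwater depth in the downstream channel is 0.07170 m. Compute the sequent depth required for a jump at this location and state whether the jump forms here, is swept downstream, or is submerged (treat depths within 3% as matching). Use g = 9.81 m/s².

V₁ = q/y₁ = 0.02436/0.01881 = 1.295 m/s. Fr₁ = V₁/√(g·y₁) = 1.295/√(9.81×0.01881) = 3.015.
By Bélanger, y₂/y₁ = ½[√(1 + 8Fr₁²) − 1] = ½[√73.713 − 1] = 3.793.
y₂ = 3.793 × 0.01881 = 0.07134 m.
Tailwater y_tw = 0.07170 m: y_tw ≈ y₂, so the jump forms here.

y₂ = 0.07134 m; the jump forms here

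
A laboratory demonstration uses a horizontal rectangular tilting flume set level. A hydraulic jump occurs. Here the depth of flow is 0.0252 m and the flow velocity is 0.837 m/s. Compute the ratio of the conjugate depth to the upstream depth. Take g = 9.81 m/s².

y₂/y₁ = 1.93

Fr₁ = V₁/√(g·y₁) = 0.837/√(9.81×0.0252) = 1.68.
Sequent-depth ratio: y₂/y₁ = ½[√(1 + 8Fr₁²) − 1] = ½[√23.67 − 1] = 1.93.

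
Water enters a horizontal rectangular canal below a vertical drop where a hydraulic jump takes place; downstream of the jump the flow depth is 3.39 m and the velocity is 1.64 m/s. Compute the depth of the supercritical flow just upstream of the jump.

y₁ = 0.480 m

Fr₂ = V₂/√(g·y₂) = 1.64/√(9.81×3.39) = 0.284.
Applying the sequent-depth relation in reverse, y₁/y₂ = ½[√(1 + 8Fr₂²) − 1] = ½[√1.647 − 1] = 0.142.
y₁ = 0.142 × 3.39 = 0.480 m.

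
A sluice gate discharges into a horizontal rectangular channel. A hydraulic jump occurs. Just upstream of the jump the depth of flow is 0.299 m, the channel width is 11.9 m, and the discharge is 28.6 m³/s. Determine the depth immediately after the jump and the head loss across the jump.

q = Q/b = 28.6/11.9 = 2.40 m²/s; V₁ = q/y₁ = 8.04 m/s. Fr₁ = V₁/√(g·y₁) = 4.69.
From the momentum equation for a rectangular channel, y₂/y₁ = ½[√(1 + 8Fr₁²) − 1] = ½[√177.2 − 1] = 6.16.
y₂ = 6.16 × 0.299 = 1.84 m.
Head loss: ΔE = (y₂ − y₁)³/(4y₁y₂) = (1.84 − 0.299)³/(4×0.299×1.84) = 3.66/2.20 = 1.66 m.

y₂ = 1.84 m; ΔE = 1.66 m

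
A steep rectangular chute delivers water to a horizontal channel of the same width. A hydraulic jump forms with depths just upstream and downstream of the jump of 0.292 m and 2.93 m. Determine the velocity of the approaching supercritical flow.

V₁ = 12.6 m/s

For a rectangular channel the momentum equation gives q² = ½·g·y₁·y₂·(y₁ + y₂) = ½×9.81×0.292×2.93×3.22 = 13.5.
q = √13.5 = 3.68 m²/s.
V₁ = q/y₁ = 3.68/0.292 = 12.6 m/s.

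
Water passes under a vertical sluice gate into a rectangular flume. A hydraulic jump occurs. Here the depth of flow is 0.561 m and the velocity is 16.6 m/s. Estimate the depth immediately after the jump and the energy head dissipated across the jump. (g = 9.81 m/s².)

y₂ = 5.34 m; ΔE = 9.11 m

Fr₁ = V₁/√(g·y₁) = 16.6/√(9.81×0.561) = 7.08.
From the momentum equation for a rectangular channel, y₂/y₁ = ½[√(1 + 8Fr₁²) − 1] = ½[√401.6 − 1] = 9.52.
y₂ = 9.52 × 0.561 = 5.34 m.
q = V₁·y₁ = 16.6 × 0.561 = 9.31 m²/s. V₂ = q/y₂ = 9.31/5.34 = 1.74 m/s. E₁ = y₁ + V₁²/2g = 14.6 m; E₂ = y₂ + V₂²/2g = 5.50 m. ΔE = E₁ − E₂ = 9.11 m.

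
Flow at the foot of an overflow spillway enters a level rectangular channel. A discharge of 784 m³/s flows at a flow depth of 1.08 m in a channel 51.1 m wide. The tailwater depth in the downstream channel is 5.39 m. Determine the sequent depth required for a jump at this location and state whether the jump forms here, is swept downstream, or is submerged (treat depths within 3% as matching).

q = Q/b = 784/51.1 = 15.3 m²/s; V₁ = q/y₁ = 14.2 m/s. Fr₁ = V₁/√(g·y₁) = 4.36.
From the momentum equation for a rectangular channel, y₂/y₁ = ½[√(1 + 8Fr₁²) − 1] = ½[√153.4 − 1] = 5.69.
y₂ = 5.69 × 1.08 = 6.15 m.
Tailwater y_tw = 5.39 m: y_tw < y₂, so the jump is swept downstream.

y₂ = 6.15 m; the jump is swept downstream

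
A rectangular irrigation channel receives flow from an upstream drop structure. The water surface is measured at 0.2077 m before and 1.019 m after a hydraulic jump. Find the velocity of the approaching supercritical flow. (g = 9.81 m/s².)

For a rectangular channel the momentum equation gives q² = ½·g·y₁·y₂·(y₁ + y₂) = ½×9.81×0.2077×1.019×1.227 = 1.273.
q = √1.273 = 1.128 m²/s.
V₁ = q/y₁ = 1.128/0.2077 = 5.433 m/s.

V₁ = 5.433 m/s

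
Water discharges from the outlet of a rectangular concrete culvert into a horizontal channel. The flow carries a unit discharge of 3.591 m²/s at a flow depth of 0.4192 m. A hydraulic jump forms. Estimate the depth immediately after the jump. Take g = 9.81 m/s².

y₂ = 2.303 m

V₁ = q/y₁ = 3.591/0.4192 = 8.566 m/s. Fr₁ = V₁/√(g·y₁) = 8.566/√(9.81×0.4192) = 4.224.
By Bélanger, y₂/y₁ = ½[√(1 + 8Fr₁²) − 1] = ½[√143.75 − 1] = 5.495.
y₂ = 5.495 × 0.4192 = 2.303 m.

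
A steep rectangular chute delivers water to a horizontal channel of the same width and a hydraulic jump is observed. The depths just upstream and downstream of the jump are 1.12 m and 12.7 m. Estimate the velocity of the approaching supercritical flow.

V₁ = 27.7 m/s

For a rectangular channel the momentum equation gives q² = ½·g·y₁·y₂·(y₁ + y₂) = ½×9.81×1.12×12.7×13.8 = 964.
q = √964 = 31.1 m²/s.
V₁ = q/y₁ = 31.1/1.12 = 27.7 m/s.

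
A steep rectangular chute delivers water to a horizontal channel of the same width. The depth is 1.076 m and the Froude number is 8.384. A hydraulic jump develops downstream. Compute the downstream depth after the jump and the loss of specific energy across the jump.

y₂ = 12.23 m; ΔE = 26.37 m

Fr₁ = 8.384 (given).
Conjugate-depth relation: y₂/y₁ = ½[√(1 + 8Fr₁²) − 1] = ½[√563.33 − 1] = 11.37.
y₂ = 11.37 × 1.076 = 12.23 m.
V₁ = Fr₁·√(g·y₁) = 8.384×√(9.81×1.076) = 27.24 m/s; q = V₁·y₁ = 29.31 m²/s. V₂ = q/y₂ = 29.31/12.23 = 2.396 m/s. E₁ = y₁ + V₁²/2g = 38.89 m; E₂ = y₂ + V₂²/2g = 12.52 m. ΔE = E₁ − E₂ = 26.37 m.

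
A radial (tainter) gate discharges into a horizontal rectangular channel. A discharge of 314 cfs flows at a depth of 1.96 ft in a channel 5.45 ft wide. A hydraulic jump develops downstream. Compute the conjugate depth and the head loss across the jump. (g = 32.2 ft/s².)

q = Q/b = 314/5.45 = 57.6 ft²/s; V₁ = q/y₁ = 29.4 ft/s. Fr₁ = V₁/√(g·y₁) = 3.70.
Sequent-depth ratio: y₂/y₁ = ½[√(1 + 8Fr₁²) − 1] = ½[√110.5 − 1] = 4.76.
y₂ = 4.76 × 1.96 = 9.32 ft.
V₂ = q/y₂ = 57.6/9.32 = 6.18 ft/s. E₁ = y₁ + V₁²/2g = 15.4 ft; E₂ = y₂ + V₂²/2g = 9.92 ft. ΔE = E₁ − E₂ = 5.46 ft.

y₂ = 9.32 ft; ΔE = 5.46 ft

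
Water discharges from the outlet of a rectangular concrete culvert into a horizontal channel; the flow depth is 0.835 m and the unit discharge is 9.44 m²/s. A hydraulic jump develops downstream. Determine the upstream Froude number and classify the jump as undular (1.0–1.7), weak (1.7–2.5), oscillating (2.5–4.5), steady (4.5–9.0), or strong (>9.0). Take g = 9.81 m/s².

Fr₁ = 3.95; oscillating jump

V₁ = q/y₁ = 9.44/0.835 = 11.3 m/s. Fr₁ = V₁/√(g·y₁) = 11.3/√(9.81×0.835) = 3.95.
Fr₁ = 3.95 lies in the oscillating range.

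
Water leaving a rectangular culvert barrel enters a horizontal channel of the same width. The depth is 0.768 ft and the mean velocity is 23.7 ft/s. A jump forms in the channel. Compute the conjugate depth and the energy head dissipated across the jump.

y₂ = 4.81 ft; ΔE = 4.46 ft

Fr₁ = V₁/√(g·y₁) = 23.7/√(32.2×0.768) = 4.77.
Sequent-depth ratio: y₂/y₁ = ½[√(1 + 8Fr₁²) − 1] = ½[√182.7 − 1] = 6.26.
y₂ = 6.26 × 0.768 = 4.81 ft.
Head loss: ΔE = (y₂ − y₁)³/(4y₁y₂) = (4.81 − 0.768)³/(4×0.768×4.81) = 65.9/14.8 = 4.46 ft.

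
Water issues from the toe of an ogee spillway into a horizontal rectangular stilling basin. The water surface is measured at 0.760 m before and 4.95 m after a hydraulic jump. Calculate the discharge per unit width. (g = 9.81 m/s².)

For a rectangular channel the momentum equation gives q² = ½·g·y₁·y₂·(y₁ + y₂) = ½×9.81×0.760×4.95×5.71 = 105.
q = √105 = 10.3 m²/s.

q = 10.3 m²/s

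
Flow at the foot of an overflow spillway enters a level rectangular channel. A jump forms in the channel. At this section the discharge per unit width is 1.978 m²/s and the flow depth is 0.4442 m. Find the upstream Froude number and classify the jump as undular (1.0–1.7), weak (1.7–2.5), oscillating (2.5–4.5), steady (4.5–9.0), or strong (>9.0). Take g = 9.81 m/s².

V₁ = q/y₁ = 1.978/0.4442 = 4.453 m/s. Fr₁ = V₁/√(g·y₁) = 4.453/√(9.81×0.4442) = 2.133.
Fr₁ = 2.133 lies in the weak range.

Fr₁ = 2.133; weak jump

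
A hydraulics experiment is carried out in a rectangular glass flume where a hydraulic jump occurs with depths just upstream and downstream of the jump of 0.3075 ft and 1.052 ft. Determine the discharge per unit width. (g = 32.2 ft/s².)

q = 2.661 ft²/s

For a rectangular channel the momentum equation gives q² = ½·g·y₁·y₂·(y₁ + y₂) = ½×32.2×0.3075×1.052×1.360 = 7.081.
q = √7.081 = 2.661 ft²/s.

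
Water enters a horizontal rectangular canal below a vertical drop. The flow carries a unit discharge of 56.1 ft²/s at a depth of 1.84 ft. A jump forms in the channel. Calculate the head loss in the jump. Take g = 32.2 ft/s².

V₁ = q/y₁ = 56.1/1.84 = 30.5 ft/s. Fr₁ = V₁/√(g·y₁) = 30.5/√(32.2×1.84) = 3.96.
Sequent-depth ratio: y₂/y₁ = ½[√(1 + 8Fr₁²) − 1] = ½[√126.5 − 1] = 5.12.
y₂ = 5.12 × 1.84 = 9.43 ft.
V₂ = q/y₂ = 56.1/9.43 = 5.95 ft/s. E₁ = y₁ + V₁²/2g = 16.3 ft; E₂ = y₂ + V₂²/2g = 9.98 ft. ΔE = E₁ − E₂ = 6.30 ft.

ΔE = 6.30 ft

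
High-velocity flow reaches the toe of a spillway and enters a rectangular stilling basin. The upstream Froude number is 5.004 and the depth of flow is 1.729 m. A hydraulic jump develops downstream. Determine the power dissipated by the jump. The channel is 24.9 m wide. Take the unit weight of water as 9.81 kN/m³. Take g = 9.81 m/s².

P = 99891 kW

Fr₁ = 5.004 (given).
By Bélanger, y₂/y₁ = ½[√(1 + 8Fr₁²) − 1] = ½[√201.32 − 1] = 6.594.
y₂ = 6.594 × 1.729 = 11.40 m.
Head loss: ΔE = (y₂ − y₁)³/(4y₁y₂) = (11.40 − 1.729)³/(4×1.729×11.40) = 905.0/78.85 = 11.48 m.
V₁ = Fr₁·√(g·y₁) = 5.004×√(9.81×1.729) = 20.61 m/s; q = V₁·y₁ = 35.63 m²/s. Q = q·b = 35.63 × 24.9 = 887.2 m³/s. P = γ·Q·ΔE = 9.81 × 887.2 × 11.48 = 99891 kW.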